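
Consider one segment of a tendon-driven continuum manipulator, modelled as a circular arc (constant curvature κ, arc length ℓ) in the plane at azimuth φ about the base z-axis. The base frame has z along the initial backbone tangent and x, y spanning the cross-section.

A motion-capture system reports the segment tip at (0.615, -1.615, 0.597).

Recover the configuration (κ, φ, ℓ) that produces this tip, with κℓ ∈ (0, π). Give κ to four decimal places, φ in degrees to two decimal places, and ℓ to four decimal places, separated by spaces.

ρ = √(x²+y²) = √(0.615² + -1.615²) = 1.72813
φ = atan2(y, x) mod 360° = atan2(-1.615, 0.615) = 290.8471°
|p|² = ρ² + z² = 1.72813² + 0.597² = 3.34286
κ = 2ρ / |p|² = 2×1.72813 / 3.34286 = 1.03393
θ = 2·atan2(ρ, z) = 2·atan2(1.72813, 0.597) = 2.47635 rad
ℓ = θ/κ = 2.47635/1.03393 = 2.39509

1.0339 290.85 2.3951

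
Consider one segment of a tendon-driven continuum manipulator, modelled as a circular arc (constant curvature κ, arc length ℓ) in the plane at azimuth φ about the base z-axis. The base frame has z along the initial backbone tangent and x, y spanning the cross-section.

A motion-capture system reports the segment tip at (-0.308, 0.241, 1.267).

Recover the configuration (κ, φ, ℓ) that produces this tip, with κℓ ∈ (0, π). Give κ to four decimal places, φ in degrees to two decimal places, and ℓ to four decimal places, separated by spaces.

ρ = √(x²+y²) = √(-0.308² + 0.241²) = 0.39108
φ = atan2(y, x) mod 360° = atan2(0.241, -0.308) = 141.9580°
|p|² = ρ² + z² = 0.39108² + 1.267² = 1.75823
κ = 2ρ / |p|² = 2×0.39108 / 1.75823 = 0.44486
θ = 2·atan2(ρ, z) = 2·atan2(0.39108, 1.267) = 0.59878 rad
ℓ = θ/κ = 0.59878/0.44486 = 1.34600

0.4449 141.96 1.3460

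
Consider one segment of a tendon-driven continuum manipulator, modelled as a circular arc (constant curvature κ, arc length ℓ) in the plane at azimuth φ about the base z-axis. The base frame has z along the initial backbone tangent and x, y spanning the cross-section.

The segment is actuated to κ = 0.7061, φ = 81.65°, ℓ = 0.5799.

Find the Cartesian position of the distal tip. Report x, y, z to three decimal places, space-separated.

0.017 0.116 0.564

θ = κ·ℓ = 0.7061 × 0.5799 = 0.40947 rad
ρ = (1 − cos θ)/κ = (1 − 0.91733)/0.7061 = 0.11708
z = sin θ / κ = 0.39812/0.7061 = 0.56383
x = ρ cos φ = 0.11708 × cos(81.65°) = 0.01700
y = ρ sin φ = 0.11708 × sin(81.65°) = 0.11583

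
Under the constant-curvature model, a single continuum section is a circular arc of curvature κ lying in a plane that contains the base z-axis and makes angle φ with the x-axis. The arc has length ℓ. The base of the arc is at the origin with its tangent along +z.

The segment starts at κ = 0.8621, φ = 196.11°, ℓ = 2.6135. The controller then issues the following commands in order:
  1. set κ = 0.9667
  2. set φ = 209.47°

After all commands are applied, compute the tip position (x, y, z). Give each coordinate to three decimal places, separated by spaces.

initial: κ=0.8621, φ=196.11°, ℓ=2.6135
cmd 1: set κ=0.9667 → (κ,φ,ℓ)=(0.9667,196.11°,2.6135) → tip=(-1.8055,-0.5215,0.5969)
cmd 2: set φ=209.47° → (κ,φ,ℓ)=(0.9667,209.47°,2.6135) → tip=(-1.6361,-0.9245,0.5969)

-1.636 -0.925 0.597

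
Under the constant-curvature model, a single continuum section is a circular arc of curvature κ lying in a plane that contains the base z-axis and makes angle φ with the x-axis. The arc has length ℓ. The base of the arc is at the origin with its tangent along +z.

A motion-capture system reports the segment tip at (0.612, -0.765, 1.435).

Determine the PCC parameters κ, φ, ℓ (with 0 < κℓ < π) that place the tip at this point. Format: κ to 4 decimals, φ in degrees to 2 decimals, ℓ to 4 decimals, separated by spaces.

ρ = √(x²+y²) = √(0.612² + -0.765²) = 0.97968
φ = atan2(y, x) mod 360° = atan2(-0.765, 0.612) = 308.6598°
|p|² = ρ² + z² = 0.97968² + 1.435² = 3.01899
κ = 2ρ / |p|² = 2×0.97968 / 3.01899 = 0.64901
θ = 2·atan2(ρ, z) = 2·atan2(0.97968, 1.435) = 1.19804 rad
ℓ = θ/κ = 1.19804/0.64901 = 1.84596

0.6490 308.66 1.8460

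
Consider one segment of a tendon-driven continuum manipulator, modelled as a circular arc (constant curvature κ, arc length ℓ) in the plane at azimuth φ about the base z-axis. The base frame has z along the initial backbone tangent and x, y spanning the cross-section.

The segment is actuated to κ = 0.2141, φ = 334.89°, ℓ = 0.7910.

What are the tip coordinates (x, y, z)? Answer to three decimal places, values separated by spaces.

θ = κ·ℓ = 0.2141 × 0.7910 = 0.16935 rad
ρ = (1 − cos θ)/κ = (1 − 0.98569)/0.2141 = 0.06682
z = sin θ / κ = 0.16854/0.2141 = 0.78722
x = ρ cos φ = 0.06682 × cos(334.89°) = 0.06050
y = ρ sin φ = 0.06682 × sin(334.89°) = -0.02836

0.061 -0.028 0.787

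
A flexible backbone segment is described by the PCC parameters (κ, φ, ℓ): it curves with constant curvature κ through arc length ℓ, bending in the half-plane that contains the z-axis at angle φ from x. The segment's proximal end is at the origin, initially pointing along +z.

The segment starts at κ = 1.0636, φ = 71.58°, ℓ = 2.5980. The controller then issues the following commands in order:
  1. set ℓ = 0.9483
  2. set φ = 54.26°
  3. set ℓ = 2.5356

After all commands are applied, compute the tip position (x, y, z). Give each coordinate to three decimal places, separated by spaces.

initial: κ=1.0636, φ=71.58°, ℓ=2.5980
cmd 1: set ℓ=0.9483 → (κ,φ,ℓ)=(1.0636,71.58°,0.9483) → tip=(0.1387,0.4165,0.7955)
cmd 2: set φ=54.26° → (κ,φ,ℓ)=(1.0636,54.26°,0.9483) → tip=(0.2564,0.3564,0.7955)
cmd 3: set ℓ=2.5356 → (κ,φ,ℓ)=(1.0636,54.26°,2.5356) → tip=(1.0449,1.4520,0.4045)

1.045 1.452 0.404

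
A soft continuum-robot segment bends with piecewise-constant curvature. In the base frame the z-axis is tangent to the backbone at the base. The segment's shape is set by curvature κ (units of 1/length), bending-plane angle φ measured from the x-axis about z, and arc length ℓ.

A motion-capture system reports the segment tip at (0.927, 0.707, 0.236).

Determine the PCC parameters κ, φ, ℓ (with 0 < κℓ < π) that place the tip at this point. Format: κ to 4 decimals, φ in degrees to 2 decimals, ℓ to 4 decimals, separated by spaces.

ρ = √(x²+y²) = √(0.927² + 0.707²) = 1.16584
φ = atan2(y, x) mod 360° = atan2(0.707, 0.927) = 37.3319°
|p|² = ρ² + z² = 1.16584² + 0.236² = 1.41487
κ = 2ρ / |p|² = 2×1.16584 / 1.41487 = 1.64797
θ = 2·atan2(ρ, z) = 2·atan2(1.16584, 0.236) = 2.74213 rad
ℓ = θ/κ = 2.74213/1.64797 = 1.66394

1.6480 37.33 1.6639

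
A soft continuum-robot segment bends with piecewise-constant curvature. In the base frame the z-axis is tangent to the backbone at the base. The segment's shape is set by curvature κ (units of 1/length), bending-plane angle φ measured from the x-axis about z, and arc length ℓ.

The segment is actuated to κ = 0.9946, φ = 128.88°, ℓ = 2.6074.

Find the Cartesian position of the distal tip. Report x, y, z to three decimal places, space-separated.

θ = κ·ℓ = 0.9946 × 2.6074 = 2.59332 rad
ρ = (1 − cos θ)/κ = (1 − -0.85343)/0.9946 = 1.86349
z = sin θ / κ = 0.52121/0.9946 = 0.52404
x = ρ cos φ = 1.86349 × cos(128.88°) = -1.16970
y = ρ sin φ = 1.86349 × sin(128.88°) = 1.45066

-1.170 1.451 0.524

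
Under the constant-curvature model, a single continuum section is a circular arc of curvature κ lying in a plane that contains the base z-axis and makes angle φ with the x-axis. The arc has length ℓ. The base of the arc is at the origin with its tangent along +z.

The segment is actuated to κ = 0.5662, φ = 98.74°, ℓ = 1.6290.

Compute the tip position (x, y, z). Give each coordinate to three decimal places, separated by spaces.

-0.106 0.691 1.408

θ = κ·ℓ = 0.5662 × 1.6290 = 0.92234 rad
ρ = (1 − cos θ)/κ = (1 − 0.60396)/0.5662 = 0.69948
z = sin θ / κ = 0.79702/0.5662 = 1.40766
x = ρ cos φ = 0.69948 × cos(98.74°) = -0.10629
y = ρ sin φ = 0.69948 × sin(98.74°) = 0.69135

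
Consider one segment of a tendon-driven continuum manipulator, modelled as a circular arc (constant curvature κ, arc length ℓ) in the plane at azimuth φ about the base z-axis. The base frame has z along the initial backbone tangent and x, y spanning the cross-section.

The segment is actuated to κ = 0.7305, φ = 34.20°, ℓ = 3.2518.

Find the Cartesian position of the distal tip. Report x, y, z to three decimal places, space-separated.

1.948 1.324 0.949

θ = κ·ℓ = 0.7305 × 3.2518 = 2.37544 rad
ρ = (1 − cos θ)/κ = (1 − -0.72058)/0.7305 = 2.35535
z = sin θ / κ = 0.69337/0.7305 = 0.94917
x = ρ cos φ = 2.35535 × cos(34.20°) = 1.94806
y = ρ sin φ = 2.35535 × sin(34.20°) = 1.32390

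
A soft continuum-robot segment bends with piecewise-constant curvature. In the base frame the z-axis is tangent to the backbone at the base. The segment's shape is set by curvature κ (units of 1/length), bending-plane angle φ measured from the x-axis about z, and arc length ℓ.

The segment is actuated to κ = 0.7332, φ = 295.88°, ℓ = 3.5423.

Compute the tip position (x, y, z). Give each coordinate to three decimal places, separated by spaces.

θ = κ·ℓ = 0.7332 × 3.5423 = 2.59721 rad
ρ = (1 − cos θ)/κ = (1 − -0.85545)/0.7332 = 2.53062
z = sin θ / κ = 0.51789/0.7332 = 0.70634
x = ρ cos φ = 2.53062 × cos(295.88°) = 1.10458
y = ρ sin φ = 2.53062 × sin(295.88°) = -2.27682

1.105 -2.277 0.706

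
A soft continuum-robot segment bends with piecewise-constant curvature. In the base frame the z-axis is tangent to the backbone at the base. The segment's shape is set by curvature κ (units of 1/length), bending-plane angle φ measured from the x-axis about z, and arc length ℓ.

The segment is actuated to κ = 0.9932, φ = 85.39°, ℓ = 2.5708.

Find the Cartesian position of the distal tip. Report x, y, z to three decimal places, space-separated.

θ = κ·ℓ = 0.9932 × 2.5708 = 2.55332 rad
ρ = (1 − cos θ)/κ = (1 − -0.83190)/0.9932 = 1.84444
z = sin θ / κ = 0.55493/0.9932 = 0.55873
x = ρ cos φ = 1.84444 × cos(85.39°) = 0.14824
y = ρ sin φ = 1.84444 × sin(85.39°) = 1.83847

0.148 1.838 0.559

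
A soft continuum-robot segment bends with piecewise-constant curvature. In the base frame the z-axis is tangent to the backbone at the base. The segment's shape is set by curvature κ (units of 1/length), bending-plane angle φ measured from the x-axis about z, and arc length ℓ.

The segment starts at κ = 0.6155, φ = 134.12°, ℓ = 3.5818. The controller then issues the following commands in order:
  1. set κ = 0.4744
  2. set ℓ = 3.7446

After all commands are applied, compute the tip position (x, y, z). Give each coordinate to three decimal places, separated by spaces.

initial: κ=0.6155, φ=134.12°, ℓ=3.5818
cmd 1: set κ=0.4744 → (κ,φ,ℓ)=(0.4744,134.12°,3.5818) → tip=(-1.6554,1.7070,2.0906)
cmd 2: set ℓ=3.7446 → (κ,φ,ℓ)=(0.4744,134.12°,3.7446) → tip=(-1.7671,1.8222,2.0635)

-1.767 1.822 2.064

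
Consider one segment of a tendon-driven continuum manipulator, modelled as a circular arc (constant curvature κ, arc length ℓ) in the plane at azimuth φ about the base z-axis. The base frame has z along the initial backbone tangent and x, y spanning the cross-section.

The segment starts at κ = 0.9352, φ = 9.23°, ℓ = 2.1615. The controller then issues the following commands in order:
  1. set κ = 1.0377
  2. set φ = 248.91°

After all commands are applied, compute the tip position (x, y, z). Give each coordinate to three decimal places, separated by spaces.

-0.563 -1.459 0.754

initial: κ=0.9352, φ=9.23°, ℓ=2.1615
cmd 1: set κ=1.0377 → (κ,φ,ℓ)=(1.0377,9.23°,2.1615) → tip=(1.5435,0.2508,0.7540)
cmd 2: set φ=248.91° → (κ,φ,ℓ)=(1.0377,248.91°,2.1615) → tip=(-0.5627,-1.4590,0.7540)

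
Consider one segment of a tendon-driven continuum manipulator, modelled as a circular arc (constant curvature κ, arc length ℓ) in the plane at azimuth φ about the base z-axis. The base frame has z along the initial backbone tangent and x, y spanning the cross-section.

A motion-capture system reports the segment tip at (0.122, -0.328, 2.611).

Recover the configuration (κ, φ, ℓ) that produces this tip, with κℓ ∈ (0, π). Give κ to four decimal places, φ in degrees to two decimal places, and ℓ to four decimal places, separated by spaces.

ρ = √(x²+y²) = √(0.122² + -0.328²) = 0.34995
φ = atan2(y, x) mod 360° = atan2(-0.328, 0.122) = 290.4027°
|p|² = ρ² + z² = 0.34995² + 2.611² = 6.93979
κ = 2ρ / |p|² = 2×0.34995 / 6.93979 = 0.10085
θ = 2·atan2(ρ, z) = 2·atan2(0.34995, 2.611) = 0.26647 rad
ℓ = θ/κ = 0.26647/0.10085 = 2.64216

0.1009 290.40 2.6422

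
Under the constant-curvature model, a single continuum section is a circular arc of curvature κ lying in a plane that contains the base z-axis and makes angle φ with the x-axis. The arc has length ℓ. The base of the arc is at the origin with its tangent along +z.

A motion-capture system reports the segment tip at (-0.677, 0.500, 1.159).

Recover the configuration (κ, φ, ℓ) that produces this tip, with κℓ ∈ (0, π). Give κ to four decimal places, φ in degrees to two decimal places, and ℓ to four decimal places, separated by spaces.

0.8205 143.55 1.5310

ρ = √(x²+y²) = √(-0.677² + 0.500²) = 0.84162
φ = atan2(y, x) mod 360° = atan2(0.500, -0.677) = 143.5522°
|p|² = ρ² + z² = 0.84162² + 1.159² = 2.05161
κ = 2ρ / |p|² = 2×0.84162 / 2.05161 = 0.82045
θ = 2·atan2(ρ, z) = 2·atan2(0.84162, 1.159) = 1.25614 rad
ℓ = θ/κ = 1.25614/0.82045 = 1.53104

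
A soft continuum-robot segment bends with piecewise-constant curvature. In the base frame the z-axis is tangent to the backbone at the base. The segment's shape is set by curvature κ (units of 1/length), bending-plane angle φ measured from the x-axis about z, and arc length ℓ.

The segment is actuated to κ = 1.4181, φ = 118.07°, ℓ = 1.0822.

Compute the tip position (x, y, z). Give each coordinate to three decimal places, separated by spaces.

-0.320 0.600 0.705

θ = κ·ℓ = 1.4181 × 1.0822 = 1.53467 rad
ρ = (1 − cos θ)/κ = (1 − 0.03612)/1.4181 = 0.67970
z = sin θ / κ = 0.99935/1.4181 = 0.70471
x = ρ cos φ = 0.67970 × cos(118.07°) = -0.31983
y = ρ sin φ = 0.67970 × sin(118.07°) = 0.59975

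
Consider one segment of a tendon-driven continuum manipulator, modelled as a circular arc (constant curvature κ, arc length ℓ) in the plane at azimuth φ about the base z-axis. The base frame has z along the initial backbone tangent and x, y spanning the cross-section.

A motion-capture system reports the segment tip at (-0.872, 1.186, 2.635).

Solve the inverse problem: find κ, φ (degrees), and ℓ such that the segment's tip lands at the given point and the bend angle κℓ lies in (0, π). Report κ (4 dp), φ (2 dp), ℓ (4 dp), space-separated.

0.3232 126.32 3.1529

ρ = √(x²+y²) = √(-0.872² + 1.186²) = 1.47207
φ = atan2(y, x) mod 360° = atan2(1.186, -0.872) = 126.3250°
|p|² = ρ² + z² = 1.47207² + 2.635² = 9.11020
κ = 2ρ / |p|² = 2×1.47207 / 9.11020 = 0.32317
θ = 2·atan2(ρ, z) = 2·atan2(1.47207, 2.635) = 1.01893 rad
ℓ = θ/κ = 1.01893/0.32317 = 3.15295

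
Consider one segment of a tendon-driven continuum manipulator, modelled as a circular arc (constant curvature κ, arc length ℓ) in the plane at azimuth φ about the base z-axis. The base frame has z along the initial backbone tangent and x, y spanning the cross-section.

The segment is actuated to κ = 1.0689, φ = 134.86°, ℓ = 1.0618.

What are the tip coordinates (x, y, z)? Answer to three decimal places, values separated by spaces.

θ = κ·ℓ = 1.0689 × 1.0618 = 1.13496 rad
ρ = (1 − cos θ)/κ = (1 − 0.42217)/1.0689 = 0.54058
z = sin θ / κ = 0.90652/1.0689 = 0.84808
x = ρ cos φ = 0.54058 × cos(134.86°) = -0.38131
y = ρ sin φ = 0.54058 × sin(134.86°) = 0.38318

-0.381 0.383 0.848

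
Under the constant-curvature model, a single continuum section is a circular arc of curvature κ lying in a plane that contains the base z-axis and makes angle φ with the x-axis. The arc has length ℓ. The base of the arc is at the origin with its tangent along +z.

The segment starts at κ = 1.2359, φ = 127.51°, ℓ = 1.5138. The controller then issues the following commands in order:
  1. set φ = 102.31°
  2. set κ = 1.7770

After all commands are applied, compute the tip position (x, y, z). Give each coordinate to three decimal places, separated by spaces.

-0.228 1.045 0.246

initial: κ=1.2359, φ=127.51°, ℓ=1.5138
cmd 1: set φ=102.31° → (κ,φ,ℓ)=(1.2359,102.31°,1.5138) → tip=(-0.2235,1.0242,0.7730)
cmd 2: set κ=1.7770 → (κ,φ,ℓ)=(1.7770,102.31°,1.5138) → tip=(-0.2279,1.0445,0.2456)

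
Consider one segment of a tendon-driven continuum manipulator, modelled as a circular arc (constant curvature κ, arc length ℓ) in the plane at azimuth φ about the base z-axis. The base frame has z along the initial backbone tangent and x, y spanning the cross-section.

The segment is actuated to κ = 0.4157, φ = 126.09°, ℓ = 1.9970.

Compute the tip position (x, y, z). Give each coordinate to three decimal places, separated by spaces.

θ = κ·ℓ = 0.4157 × 1.9970 = 0.83015 rad
ρ = (1 − cos θ)/κ = (1 − 0.67476)/0.4157 = 0.78238
z = sin θ / κ = 0.73803/0.4157 = 1.77540
x = ρ cos φ = 0.78238 × cos(126.09°) = -0.46087
y = ρ sin φ = 0.78238 × sin(126.09°) = 0.63224

-0.461 0.632 1.775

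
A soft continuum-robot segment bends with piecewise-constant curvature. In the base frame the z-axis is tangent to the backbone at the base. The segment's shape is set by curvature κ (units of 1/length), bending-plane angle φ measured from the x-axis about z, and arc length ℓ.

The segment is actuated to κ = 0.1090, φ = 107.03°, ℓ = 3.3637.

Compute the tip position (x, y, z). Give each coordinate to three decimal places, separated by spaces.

-0.179 0.583 3.289

θ = κ·ℓ = 0.1090 × 3.3637 = 0.36664 rad
ρ = (1 − cos θ)/κ = (1 − 0.93354)/0.1090 = 0.60976
z = sin θ / κ = 0.35848/0.1090 = 3.28884
x = ρ cos φ = 0.60976 × cos(107.03°) = -0.17858
y = ρ sin φ = 0.60976 × sin(107.03°) = 0.58303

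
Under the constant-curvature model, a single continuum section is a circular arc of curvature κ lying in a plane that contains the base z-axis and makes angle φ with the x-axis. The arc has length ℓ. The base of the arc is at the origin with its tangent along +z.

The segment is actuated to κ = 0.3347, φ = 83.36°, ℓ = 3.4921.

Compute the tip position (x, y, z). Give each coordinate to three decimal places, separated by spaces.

0.210 1.807 2.750

θ = κ·ℓ = 0.3347 × 3.4921 = 1.16881 rad
ρ = (1 − cos θ)/κ = (1 − 0.39125)/0.3347 = 1.81879
z = sin θ / κ = 0.92028/0.3347 = 2.74958
x = ρ cos φ = 1.81879 × cos(83.36°) = 0.21031
y = ρ sin φ = 1.81879 × sin(83.36°) = 1.80659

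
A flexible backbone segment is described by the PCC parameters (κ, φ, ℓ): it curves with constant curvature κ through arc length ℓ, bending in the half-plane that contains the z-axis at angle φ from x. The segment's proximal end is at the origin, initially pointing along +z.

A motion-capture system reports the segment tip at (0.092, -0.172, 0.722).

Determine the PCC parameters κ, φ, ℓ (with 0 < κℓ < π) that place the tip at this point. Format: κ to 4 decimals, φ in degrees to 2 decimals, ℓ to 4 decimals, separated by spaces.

0.6975 298.14 0.7566

ρ = √(x²+y²) = √(0.092² + -0.172²) = 0.19506
φ = atan2(y, x) mod 360° = atan2(-0.172, 0.092) = 298.1416°
|p|² = ρ² + z² = 0.19506² + 0.722² = 0.55933
κ = 2ρ / |p|² = 2×0.19506 / 0.55933 = 0.69747
θ = 2·atan2(ρ, z) = 2·atan2(0.19506, 0.722) = 0.52773 rad
ℓ = θ/κ = 0.52773/0.69747 = 0.75663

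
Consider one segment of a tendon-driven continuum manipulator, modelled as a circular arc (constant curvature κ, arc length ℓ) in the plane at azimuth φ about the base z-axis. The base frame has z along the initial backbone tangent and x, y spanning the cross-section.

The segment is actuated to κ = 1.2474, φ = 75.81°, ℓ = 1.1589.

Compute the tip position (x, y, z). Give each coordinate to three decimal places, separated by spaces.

θ = κ·ℓ = 1.2474 × 1.1589 = 1.44561 rad
ρ = (1 − cos θ)/κ = (1 − 0.12486)/1.2474 = 0.70157
z = sin θ / κ = 0.99217/1.2474 = 0.79539
x = ρ cos φ = 0.70157 × cos(75.81°) = 0.17198
y = ρ sin φ = 0.70157 × sin(75.81°) = 0.68017

0.172 0.680 0.795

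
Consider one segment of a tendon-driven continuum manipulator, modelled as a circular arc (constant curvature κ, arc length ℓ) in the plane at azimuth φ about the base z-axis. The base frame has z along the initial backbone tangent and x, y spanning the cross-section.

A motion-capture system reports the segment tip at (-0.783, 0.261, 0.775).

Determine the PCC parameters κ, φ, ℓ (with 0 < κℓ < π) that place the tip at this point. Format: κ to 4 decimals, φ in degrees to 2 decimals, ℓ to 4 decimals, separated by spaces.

ρ = √(x²+y²) = √(-0.783² + 0.261²) = 0.82535
φ = atan2(y, x) mod 360° = atan2(0.261, -0.783) = 161.5651°
|p|² = ρ² + z² = 0.82535² + 0.775² = 1.28184
κ = 2ρ / |p|² = 2×0.82535 / 1.28184 = 1.28777
θ = 2·atan2(ρ, z) = 2·atan2(0.82535, 0.775) = 1.63370 rad
ℓ = θ/κ = 1.63370/1.28777 = 1.26863

1.2878 161.57 1.2686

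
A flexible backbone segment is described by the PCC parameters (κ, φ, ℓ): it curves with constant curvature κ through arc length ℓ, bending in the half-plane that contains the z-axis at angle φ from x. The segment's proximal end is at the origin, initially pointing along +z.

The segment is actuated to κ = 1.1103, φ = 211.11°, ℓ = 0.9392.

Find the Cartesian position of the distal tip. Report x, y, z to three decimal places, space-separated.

-0.383 -0.231 0.778

θ = κ·ℓ = 1.1103 × 0.9392 = 1.04279 rad
ρ = (1 − cos θ)/κ = (1 − 0.50381)/1.1103 = 0.44690
z = sin θ / κ = 0.86382/1.1103 = 0.77800
x = ρ cos φ = 0.44690 × cos(211.11°) = -0.38262
y = ρ sin φ = 0.44690 × sin(211.11°) = -0.23090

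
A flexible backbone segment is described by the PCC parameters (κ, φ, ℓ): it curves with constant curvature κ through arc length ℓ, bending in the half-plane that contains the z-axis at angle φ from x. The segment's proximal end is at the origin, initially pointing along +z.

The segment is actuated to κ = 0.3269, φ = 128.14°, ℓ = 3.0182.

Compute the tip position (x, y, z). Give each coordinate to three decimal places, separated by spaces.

θ = κ·ℓ = 0.3269 × 3.0182 = 0.98665 rad
ρ = (1 − cos θ)/κ = (1 − 0.55149)/0.3269 = 1.37202
z = sin θ / κ = 0.83418/0.3269 = 2.55180
x = ρ cos φ = 1.37202 × cos(128.14°) = -0.84734
y = ρ sin φ = 1.37202 × sin(128.14°) = 1.07910

-0.847 1.079 2.552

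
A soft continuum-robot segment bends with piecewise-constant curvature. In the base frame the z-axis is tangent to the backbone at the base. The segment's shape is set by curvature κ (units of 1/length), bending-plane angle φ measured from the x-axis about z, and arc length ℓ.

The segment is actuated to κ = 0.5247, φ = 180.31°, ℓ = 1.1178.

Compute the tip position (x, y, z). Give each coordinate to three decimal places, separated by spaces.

-0.319 -0.002 1.055

θ = κ·ℓ = 0.5247 × 1.1178 = 0.58651 rad
ρ = (1 − cos θ)/κ = (1 − 0.83288)/0.5247 = 0.31851
z = sin θ / κ = 0.55346/0.5247 = 1.05481
x = ρ cos φ = 0.31851 × cos(180.31°) = -0.31851
y = ρ sin φ = 0.31851 × sin(180.31°) = -0.00172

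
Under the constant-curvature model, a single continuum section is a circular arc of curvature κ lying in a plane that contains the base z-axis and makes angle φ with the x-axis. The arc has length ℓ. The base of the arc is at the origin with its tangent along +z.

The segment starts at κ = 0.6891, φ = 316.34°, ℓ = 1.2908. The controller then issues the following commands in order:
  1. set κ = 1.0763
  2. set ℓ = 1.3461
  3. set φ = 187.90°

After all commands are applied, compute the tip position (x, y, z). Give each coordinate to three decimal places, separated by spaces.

-0.808 -0.112 0.922

initial: κ=0.6891, φ=316.34°, ℓ=1.2908
cmd 1: set κ=1.0763 → (κ,φ,ℓ)=(1.0763,316.34°,1.2908) → tip=(0.5508,-0.5256,0.9138)
cmd 2: set ℓ=1.3461 → (κ,φ,ℓ)=(1.0763,316.34°,1.3461) → tip=(0.5904,-0.5634,0.9222)
cmd 3: set φ=187.90° → (κ,φ,ℓ)=(1.0763,187.90°,1.3461) → tip=(-0.8083,-0.1122,0.9222)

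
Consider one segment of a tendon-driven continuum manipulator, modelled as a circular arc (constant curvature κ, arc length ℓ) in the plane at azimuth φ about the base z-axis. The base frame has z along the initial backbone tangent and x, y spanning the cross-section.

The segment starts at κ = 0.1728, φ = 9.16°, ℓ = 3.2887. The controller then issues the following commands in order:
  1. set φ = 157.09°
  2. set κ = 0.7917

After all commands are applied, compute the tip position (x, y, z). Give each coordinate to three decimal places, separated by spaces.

-2.163 0.914 0.647

initial: κ=0.1728, φ=9.16°, ℓ=3.2887
cmd 1: set φ=157.09° → (κ,φ,ℓ)=(0.1728,157.09°,3.2887) → tip=(-0.8378,0.3541,3.1145)
cmd 2: set κ=0.7917 → (κ,φ,ℓ)=(0.7917,157.09°,3.2887) → tip=(-2.1626,0.9140,0.6472)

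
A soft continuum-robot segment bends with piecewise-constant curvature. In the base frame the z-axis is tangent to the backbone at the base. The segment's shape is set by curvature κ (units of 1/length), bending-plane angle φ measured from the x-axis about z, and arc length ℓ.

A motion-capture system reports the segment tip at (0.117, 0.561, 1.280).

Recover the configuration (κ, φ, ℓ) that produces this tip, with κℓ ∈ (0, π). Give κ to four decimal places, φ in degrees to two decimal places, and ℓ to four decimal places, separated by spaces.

0.5827 78.22 1.4447

ρ = √(x²+y²) = √(0.117² + 0.561²) = 0.57307
φ = atan2(y, x) mod 360° = atan2(0.561, 0.117) = 78.2195°
|p|² = ρ² + z² = 0.57307² + 1.280² = 1.96681
κ = 2ρ / |p|² = 2×0.57307 / 1.96681 = 0.58274
θ = 2·atan2(ρ, z) = 2·atan2(0.57307, 1.280) = 0.84190 rad
ℓ = θ/κ = 0.84190/0.58274 = 1.44472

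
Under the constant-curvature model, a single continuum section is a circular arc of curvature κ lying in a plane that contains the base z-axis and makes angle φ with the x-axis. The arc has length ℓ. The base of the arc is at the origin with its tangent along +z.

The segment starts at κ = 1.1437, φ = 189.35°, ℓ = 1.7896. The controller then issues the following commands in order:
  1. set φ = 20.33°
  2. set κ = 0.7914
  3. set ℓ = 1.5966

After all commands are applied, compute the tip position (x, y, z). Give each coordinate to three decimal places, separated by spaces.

0.827 0.306 1.204

initial: κ=1.1437, φ=189.35°, ℓ=1.7896
cmd 1: set φ=20.33° → (κ,φ,ℓ)=(1.1437,20.33°,1.7896) → tip=(1.1956,0.4430,0.7772)
cmd 2: set κ=0.7914 → (κ,φ,ℓ)=(0.7914,20.33°,1.7896) → tip=(1.0025,0.3714,1.2485)
cmd 3: set ℓ=1.5966 → (κ,φ,ℓ)=(0.7914,20.33°,1.5966) → tip=(0.8265,0.3062,1.2044)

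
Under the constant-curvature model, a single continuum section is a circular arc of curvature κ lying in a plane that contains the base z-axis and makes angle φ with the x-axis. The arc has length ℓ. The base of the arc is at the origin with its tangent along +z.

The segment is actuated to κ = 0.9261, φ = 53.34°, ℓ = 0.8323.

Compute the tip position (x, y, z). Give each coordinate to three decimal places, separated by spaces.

θ = κ·ℓ = 0.9261 × 0.8323 = 0.77079 rad
ρ = (1 − cos θ)/κ = (1 − 0.71736)/0.9261 = 0.30520
z = sin θ / κ = 0.69670/0.9261 = 0.75230
x = ρ cos φ = 0.30520 × cos(53.34°) = 0.18222
y = ρ sin φ = 0.30520 × sin(53.34°) = 0.24483

0.182 0.245 0.752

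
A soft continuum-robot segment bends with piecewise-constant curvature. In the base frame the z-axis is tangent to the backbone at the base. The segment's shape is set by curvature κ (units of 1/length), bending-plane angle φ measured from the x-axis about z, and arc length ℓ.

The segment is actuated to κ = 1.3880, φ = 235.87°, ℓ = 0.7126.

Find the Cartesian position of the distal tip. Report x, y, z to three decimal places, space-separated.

-0.182 -0.269 0.602

θ = κ·ℓ = 1.3880 × 0.7126 = 0.98909 rad
ρ = (1 − cos θ)/κ = (1 − 0.54945)/1.3880 = 0.32460
z = sin θ / κ = 0.83553/1.3880 = 0.60196
x = ρ cos φ = 0.32460 × cos(235.87°) = -0.18213
y = ρ sin φ = 0.32460 × sin(235.87°) = -0.26870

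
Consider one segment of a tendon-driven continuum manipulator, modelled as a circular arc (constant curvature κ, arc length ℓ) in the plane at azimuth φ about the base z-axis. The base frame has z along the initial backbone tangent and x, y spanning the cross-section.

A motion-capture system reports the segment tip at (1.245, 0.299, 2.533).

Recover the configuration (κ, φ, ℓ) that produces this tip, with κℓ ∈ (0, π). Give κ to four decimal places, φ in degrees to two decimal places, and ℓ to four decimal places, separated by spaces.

ρ = √(x²+y²) = √(1.245² + 0.299²) = 1.28040
φ = atan2(y, x) mod 360° = atan2(0.299, 1.245) = 13.5044°
|p|² = ρ² + z² = 1.28040² + 2.533² = 8.05551
κ = 2ρ / |p|² = 2×1.28040 / 8.05551 = 0.31789
θ = 2·atan2(ρ, z) = 2·atan2(1.28040, 2.533) = 0.93606 rad
ℓ = θ/κ = 0.93606/0.31789 = 2.94455

0.3179 13.50 2.9446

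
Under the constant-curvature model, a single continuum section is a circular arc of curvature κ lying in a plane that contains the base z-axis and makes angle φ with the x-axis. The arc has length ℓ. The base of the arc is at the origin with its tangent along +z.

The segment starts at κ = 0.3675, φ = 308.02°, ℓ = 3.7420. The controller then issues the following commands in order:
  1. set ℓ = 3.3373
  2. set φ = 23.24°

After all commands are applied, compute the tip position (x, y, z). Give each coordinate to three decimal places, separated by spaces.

1.656 0.711 2.561

initial: κ=0.3675, φ=308.02°, ℓ=3.7420
cmd 1: set ℓ=3.3373 → (κ,φ,ℓ)=(0.3675,308.02°,3.3373) → tip=(1.1102,-1.4200,2.5614)
cmd 2: set φ=23.24° → (κ,φ,ℓ)=(0.3675,23.24°,3.3373) → tip=(1.6563,0.7112,2.5614)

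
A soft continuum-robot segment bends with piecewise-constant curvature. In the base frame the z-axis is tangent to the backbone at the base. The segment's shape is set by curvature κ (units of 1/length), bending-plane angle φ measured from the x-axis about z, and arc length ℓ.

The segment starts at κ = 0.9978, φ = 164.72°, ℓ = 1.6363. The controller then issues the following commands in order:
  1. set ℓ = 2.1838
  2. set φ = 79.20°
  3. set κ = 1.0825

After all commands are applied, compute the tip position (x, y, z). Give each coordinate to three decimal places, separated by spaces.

initial: κ=0.9978, φ=164.72°, ℓ=1.6363
cmd 1: set ℓ=2.1838 → (κ,φ,ℓ)=(0.9978,164.72°,2.1838) → tip=(-1.5192,0.4150,0.8225)
cmd 2: set φ=79.20° → (κ,φ,ℓ)=(0.9978,79.20°,2.1838) → tip=(0.2951,1.5470,0.8225)
cmd 3: set κ=1.0825 → (κ,φ,ℓ)=(1.0825,79.20°,2.1838) → tip=(0.2964,1.5540,0.6481)

0.296 1.554 0.648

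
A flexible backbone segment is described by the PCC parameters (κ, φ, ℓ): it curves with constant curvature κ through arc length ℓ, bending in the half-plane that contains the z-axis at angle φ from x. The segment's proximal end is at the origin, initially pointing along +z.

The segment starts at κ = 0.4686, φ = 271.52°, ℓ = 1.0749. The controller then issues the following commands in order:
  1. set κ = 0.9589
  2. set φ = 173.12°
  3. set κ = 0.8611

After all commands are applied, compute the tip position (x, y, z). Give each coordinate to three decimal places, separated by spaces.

-0.460 0.055 0.928

initial: κ=0.4686, φ=271.52°, ℓ=1.0749
cmd 1: set κ=0.9589 → (κ,φ,ℓ)=(0.9589,271.52°,1.0749) → tip=(0.0134,-0.5064,0.8944)
cmd 2: set φ=173.12° → (κ,φ,ℓ)=(0.9589,173.12°,1.0749) → tip=(-0.5030,0.0607,0.8944)
cmd 3: set κ=0.8611 → (κ,φ,ℓ)=(0.8611,173.12°,1.0749) → tip=(-0.4596,0.0555,0.9279)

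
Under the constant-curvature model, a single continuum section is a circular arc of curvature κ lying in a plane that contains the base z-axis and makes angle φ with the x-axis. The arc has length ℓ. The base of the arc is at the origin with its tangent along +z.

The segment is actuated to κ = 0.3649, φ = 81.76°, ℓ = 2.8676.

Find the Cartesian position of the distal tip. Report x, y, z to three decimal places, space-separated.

0.196 1.354 2.372

θ = κ·ℓ = 0.3649 × 2.8676 = 1.04639 rad
ρ = (1 − cos θ)/κ = (1 − 0.50070)/0.3649 = 1.36832
z = sin θ / κ = 0.86562/0.3649 = 2.37221
x = ρ cos φ = 1.36832 × cos(81.76°) = 0.19611
y = ρ sin φ = 1.36832 × sin(81.76°) = 1.35419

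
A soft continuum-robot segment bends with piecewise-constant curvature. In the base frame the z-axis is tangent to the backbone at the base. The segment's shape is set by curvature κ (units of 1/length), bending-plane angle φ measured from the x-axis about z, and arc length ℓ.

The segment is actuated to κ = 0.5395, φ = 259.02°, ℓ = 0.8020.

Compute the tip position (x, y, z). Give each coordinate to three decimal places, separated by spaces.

-0.033 -0.168 0.777

θ = κ·ℓ = 0.5395 × 0.8020 = 0.43268 rad
ρ = (1 − cos θ)/κ = (1 − 0.90785)/0.5395 = 0.17081
z = sin θ / κ = 0.41930/0.5395 = 0.77721
x = ρ cos φ = 0.17081 × cos(259.02°) = -0.03253
y = ρ sin φ = 0.17081 × sin(259.02°) = -0.16769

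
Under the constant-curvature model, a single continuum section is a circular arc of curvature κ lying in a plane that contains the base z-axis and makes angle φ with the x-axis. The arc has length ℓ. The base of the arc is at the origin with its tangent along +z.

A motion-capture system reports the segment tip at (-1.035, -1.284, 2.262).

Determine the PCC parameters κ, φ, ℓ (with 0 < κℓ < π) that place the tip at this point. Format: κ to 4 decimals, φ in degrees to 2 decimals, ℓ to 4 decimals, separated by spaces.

0.4209 231.13 2.9935

ρ = √(x²+y²) = √(-1.035² + -1.284²) = 1.64921
φ = atan2(y, x) mod 360° = atan2(-1.284, -1.035) = 231.1286°
|p|² = ρ² + z² = 1.64921² + 2.262² = 7.83652
κ = 2ρ / |p|² = 2×1.64921 / 7.83652 = 0.42090
θ = 2·atan2(ρ, z) = 2·atan2(1.64921, 2.262) = 1.25997 rad
ℓ = θ/κ = 1.25997/0.42090 = 2.99350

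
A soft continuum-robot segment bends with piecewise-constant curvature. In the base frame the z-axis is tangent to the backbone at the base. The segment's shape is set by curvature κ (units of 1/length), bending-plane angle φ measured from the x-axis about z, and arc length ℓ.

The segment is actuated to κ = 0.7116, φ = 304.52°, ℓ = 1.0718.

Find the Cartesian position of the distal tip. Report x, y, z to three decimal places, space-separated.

θ = κ·ℓ = 0.7116 × 1.0718 = 0.76269 rad
ρ = (1 − cos θ)/κ = (1 − 0.72298)/0.7116 = 0.38929
z = sin θ / κ = 0.69087/0.7116 = 0.97087
x = ρ cos φ = 0.38929 × cos(304.52°) = 0.22061
y = ρ sin φ = 0.38929 × sin(304.52°) = -0.32075

0.221 -0.321 0.971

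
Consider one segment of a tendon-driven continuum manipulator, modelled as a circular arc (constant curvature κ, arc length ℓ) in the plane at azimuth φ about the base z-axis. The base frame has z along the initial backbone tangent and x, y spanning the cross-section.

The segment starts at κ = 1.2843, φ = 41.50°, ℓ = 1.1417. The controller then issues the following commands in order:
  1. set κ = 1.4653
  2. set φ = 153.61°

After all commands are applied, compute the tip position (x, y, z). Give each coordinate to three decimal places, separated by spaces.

-0.674 0.334 0.679

initial: κ=1.2843, φ=41.50°, ℓ=1.1417
cmd 1: set κ=1.4653 → (κ,φ,ℓ)=(1.4653,41.50°,1.1417) → tip=(0.5632,0.4983,0.6789)
cmd 2: set φ=153.61° → (κ,φ,ℓ)=(1.4653,153.61°,1.1417) → tip=(-0.6737,0.3343,0.6789)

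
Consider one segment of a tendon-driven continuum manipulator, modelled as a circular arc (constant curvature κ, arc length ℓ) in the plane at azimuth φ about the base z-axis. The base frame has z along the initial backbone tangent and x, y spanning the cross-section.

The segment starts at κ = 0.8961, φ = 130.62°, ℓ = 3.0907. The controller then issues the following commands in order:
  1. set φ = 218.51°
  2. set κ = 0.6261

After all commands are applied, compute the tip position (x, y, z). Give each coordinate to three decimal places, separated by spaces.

initial: κ=0.8961, φ=130.62°, ℓ=3.0907
cmd 1: set φ=218.51° → (κ,φ,ℓ)=(0.8961,218.51°,3.0907) → tip=(-1.6867,-1.3422,0.4056)
cmd 2: set κ=0.6261 → (κ,φ,ℓ)=(0.6261,218.51°,3.0907) → tip=(-1.6951,-1.3488,1.4924)

-1.695 -1.349 1.492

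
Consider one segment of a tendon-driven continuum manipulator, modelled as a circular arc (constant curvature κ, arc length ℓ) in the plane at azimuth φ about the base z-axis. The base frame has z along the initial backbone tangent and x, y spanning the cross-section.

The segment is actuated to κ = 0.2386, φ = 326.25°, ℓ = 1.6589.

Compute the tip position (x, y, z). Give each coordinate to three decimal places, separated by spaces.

0.269 -0.180 1.616

θ = κ·ℓ = 0.2386 × 1.6589 = 0.39581 rad
ρ = (1 − cos θ)/κ = (1 − 0.92268)/0.2386 = 0.32404
z = sin θ / κ = 0.38556/0.2386 = 1.61592
x = ρ cos φ = 0.32404 × cos(326.25°) = 0.26943
y = ρ sin φ = 0.32404 × sin(326.25°) = -0.18003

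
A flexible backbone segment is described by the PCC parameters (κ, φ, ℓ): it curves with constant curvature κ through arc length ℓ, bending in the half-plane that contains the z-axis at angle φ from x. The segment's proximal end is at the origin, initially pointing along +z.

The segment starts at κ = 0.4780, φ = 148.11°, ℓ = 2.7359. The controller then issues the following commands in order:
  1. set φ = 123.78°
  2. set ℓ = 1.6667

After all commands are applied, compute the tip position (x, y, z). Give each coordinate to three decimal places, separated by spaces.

-0.350 0.523 1.496

initial: κ=0.4780, φ=148.11°, ℓ=2.7359
cmd 1: set φ=123.78° → (κ,φ,ℓ)=(0.4780,123.78°,2.7359) → tip=(-0.8607,1.2867,2.0201)
cmd 2: set ℓ=1.6667 → (κ,φ,ℓ)=(0.4780,123.78°,1.6667) → tip=(-0.3500,0.5233,1.4959)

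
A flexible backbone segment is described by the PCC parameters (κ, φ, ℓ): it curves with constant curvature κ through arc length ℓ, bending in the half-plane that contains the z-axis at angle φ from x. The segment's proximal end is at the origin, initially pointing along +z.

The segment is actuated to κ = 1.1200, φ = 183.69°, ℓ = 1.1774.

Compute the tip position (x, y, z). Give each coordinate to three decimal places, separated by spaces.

θ = κ·ℓ = 1.1200 × 1.1774 = 1.31869 rad
ρ = (1 − cos θ)/κ = (1 − 0.24945)/1.1200 = 0.67014
z = sin θ / κ = 0.96839/1.1200 = 0.86463
x = ρ cos φ = 0.67014 × cos(183.69°) = -0.66875
y = ρ sin φ = 0.67014 × sin(183.69°) = -0.04313

-0.669 -0.043 0.865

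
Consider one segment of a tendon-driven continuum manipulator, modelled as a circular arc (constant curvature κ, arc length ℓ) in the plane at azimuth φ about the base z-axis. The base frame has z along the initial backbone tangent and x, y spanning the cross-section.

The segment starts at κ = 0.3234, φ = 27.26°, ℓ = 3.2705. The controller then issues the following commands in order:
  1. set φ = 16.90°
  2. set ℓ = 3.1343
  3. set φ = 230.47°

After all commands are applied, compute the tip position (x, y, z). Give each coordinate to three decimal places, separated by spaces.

initial: κ=0.3234, φ=27.26°, ℓ=3.2705
cmd 1: set φ=16.90° → (κ,φ,ℓ)=(0.3234,16.90°,3.2705) → tip=(1.5062,0.4576,2.6939)
cmd 2: set ℓ=3.1343 → (κ,φ,ℓ)=(0.3234,16.90°,3.1343) → tip=(1.3942,0.4236,2.6245)
cmd 3: set φ=230.47° → (κ,φ,ℓ)=(0.3234,230.47°,3.1343) → tip=(-0.9274,-1.1238,2.6245)

-0.927 -1.124 2.624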